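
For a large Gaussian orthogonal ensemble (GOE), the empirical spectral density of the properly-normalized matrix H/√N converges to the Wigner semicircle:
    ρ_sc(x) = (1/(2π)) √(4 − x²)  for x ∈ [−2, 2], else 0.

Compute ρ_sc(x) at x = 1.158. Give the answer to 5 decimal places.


ρ_sc(x) = (1/(2π)) √(4 − x²). With x = 1.158:
  4 − x² = 4 − (1.158)² = 4 − 1.340964 = 2.659036.
  √(4 − x²) = 1.630655.
  1/(2π) = 0.159155.
  ρ_sc(1.158) = 0.159155 · 1.630655 = 0.259527.

Rounded to 5 decimal places: ρ_sc(1.158) ≈ 0.25953.


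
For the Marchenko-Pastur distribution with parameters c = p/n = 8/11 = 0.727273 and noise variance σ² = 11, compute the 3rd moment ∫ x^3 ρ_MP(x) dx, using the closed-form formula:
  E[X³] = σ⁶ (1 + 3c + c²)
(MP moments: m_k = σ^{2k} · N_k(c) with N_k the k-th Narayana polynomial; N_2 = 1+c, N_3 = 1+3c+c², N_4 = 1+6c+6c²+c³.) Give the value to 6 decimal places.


E[X³] = σ⁶ (1 + 3c + c²) (third MP moment). With σ² = 11 (so σ⁶ = 1331) and c = 8/11 = 0.727273: E[X³] = 1331 · (1 + 3·0.727273 + (0.727273)²) = 1331 · 3.710744.

So E[X^3] = 4939.000000.


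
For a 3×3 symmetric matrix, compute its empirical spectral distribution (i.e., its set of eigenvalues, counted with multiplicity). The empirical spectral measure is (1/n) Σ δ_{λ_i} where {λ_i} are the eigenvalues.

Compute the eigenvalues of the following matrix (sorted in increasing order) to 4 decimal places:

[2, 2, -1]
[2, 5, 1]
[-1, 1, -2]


Since M is real symmetric, all three eigenvalues are real; they are the roots of det(λI − M) = λ³ − (tr M) λ² + s λ − det M, where s is the sum of the principal 2×2 minors.
tr M = 2 + 5 + (-2) = 5.
s = (2·5 − 2²) + (2·(-2) − (-1)²) + (5·(-2) − 1²) = 6 + (-5) + (-11) = -10.
det M (expand along row 1) = 2·(-11) − 2·(-3) + (-1)·7 = -23.
Characteristic polynomial: λ³ − 5λ² − 10λ + 23 = 0.
Substitute λ = y + (tr M)/3 = y + 1.666667 to remove the quadratic term: y³ + p·y + q = 0 with p = s − (tr M)²/3 = -18.333333 and q = −2(tr M)³/27 + (tr M)·s/3 − det M = -2.925926.
Three real roots ⇒ use the trigonometric (Viète) form: r = 2√(−p/3) = 4.944132, φ = arccos(3q/(p·r)) = arccos(0.096840) = 1.473805 rad.
y_k = r·cos(φ/3 − 2πk/3) for k = 0, 1, 2 gives y = 4.359416, -0.159819, -4.199597.
λ_k = y_k + 1.666667 gives λ = 6.0261, 1.5068, -2.5329 (check: the sum is 5.0000 = tr M).

Eigenvalues sorted in increasing order: [-2.5329, 1.5068, 6.0261].


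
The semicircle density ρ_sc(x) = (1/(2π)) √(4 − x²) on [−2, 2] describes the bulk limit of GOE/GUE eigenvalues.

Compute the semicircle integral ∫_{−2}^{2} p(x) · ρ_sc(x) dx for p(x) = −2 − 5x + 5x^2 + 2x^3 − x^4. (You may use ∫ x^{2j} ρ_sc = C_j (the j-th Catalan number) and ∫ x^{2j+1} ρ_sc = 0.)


Write p(x) = Σ a_i x^i, split into monomials and integrate each against ρ_sc separately.
Using ∫ x^{2j} ρ_sc = C_j = (1/(j+1)) C(2j, j) (Catalan numbers) and ∫ x^{2j+1} ρ_sc = 0 (odd monomials vanish by symmetry):
  i = 0 (even): a_0 · C_{0} = -2 · 1 = -2
  i = 1 (odd): ∫ x^1 ρ_sc = 0 (vanishes)
  i = 2 (even): a_2 · C_{1} = 5 · 1 = 5
  i = 3 (odd): ∫ x^3 ρ_sc = 0 (vanishes)
  i = 4 (even): a_4 · C_{2} = -1 · 2 = -2

Summing the contributions: ∫_{−2}^{2} p(x) ρ_sc(x) dx = (-2) + 5 + (-2) = 1.


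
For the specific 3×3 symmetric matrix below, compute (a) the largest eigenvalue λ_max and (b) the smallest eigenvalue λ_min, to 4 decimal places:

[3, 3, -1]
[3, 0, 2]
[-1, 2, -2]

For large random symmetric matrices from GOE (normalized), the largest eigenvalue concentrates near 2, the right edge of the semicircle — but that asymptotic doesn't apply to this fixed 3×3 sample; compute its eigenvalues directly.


Since M is real symmetric, all three eigenvalues are real; they are the roots of det(λI − M) = λ³ − (tr M) λ² + s λ − det M, where s is the sum of the principal 2×2 minors.
tr M = 3 + 0 + (-2) = 1.
s = (3·0 − 3²) + (3·(-2) − (-1)²) + (0·(-2) − 2²) = -9 + (-7) + (-4) = -20.
det M (expand along row 1) = 3·(-4) − 3·(-4) + (-1)·6 = -6.
Characteristic polynomial: λ³ − λ² − 20λ + 6 = 0.
Substitute λ = y + (tr M)/3 = y + 0.333333 to remove the quadratic term: y³ + p·y + q = 0 with p = s − (tr M)²/3 = -20.333333 and q = −2(tr M)³/27 + (tr M)·s/3 − det M = -0.740741.
Three real roots ⇒ use the trigonometric (Viète) form: r = 2√(−p/3) = 5.206833, φ = arccos(3q/(p·r)) = arccos(0.020990) = 1.549805 rad.
y_k = r·cos(φ/3 − 2πk/3) for k = 0, 1, 2 gives y = 4.527355, -0.036432, -4.490923.
λ_k = y_k + 0.333333 gives λ = 4.8607, 0.2969, -4.1576 (check: the sum is 1.0000 = tr M).

Hence λ_max = 4.8607 and λ_min = -4.1576.


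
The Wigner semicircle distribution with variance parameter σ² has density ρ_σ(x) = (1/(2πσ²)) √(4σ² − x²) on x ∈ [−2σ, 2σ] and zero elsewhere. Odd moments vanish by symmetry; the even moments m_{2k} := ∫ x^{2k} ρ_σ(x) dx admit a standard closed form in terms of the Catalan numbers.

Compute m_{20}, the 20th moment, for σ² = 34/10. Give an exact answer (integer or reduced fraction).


By the scaled semicircle moment identity, m_{2k} = σ^{2k} · C_k with k = 10.
C_10 = (1/(k+1)) · C(2k, k) = (1/11) · C(20, 10) = (1/11) · 184756 = 16796.
σ^{2k} = (σ²)^k = (34/10)^10 = 2015993900449/9765625.

Therefore m_{20} = σ^{20} · C_10 = (2015993900449/9765625) · 16796 = 33860633551941404/9765625.


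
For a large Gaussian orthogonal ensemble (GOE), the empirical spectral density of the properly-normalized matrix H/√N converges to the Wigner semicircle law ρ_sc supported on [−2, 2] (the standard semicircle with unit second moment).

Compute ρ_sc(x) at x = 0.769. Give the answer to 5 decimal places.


ρ_sc(x) = (1/(2π)) √(4 − x²). With x = 0.769:
  4 − x² = 4 − (0.769)² = 4 − 0.591361 = 3.408639.
  √(4 − x²) = 1.846250.
  1/(2π) = 0.159155.
  ρ_sc(0.769) = 0.159155 · 1.846250 = 0.293840.

Rounded to 5 decimal places: ρ_sc(0.769) ≈ 0.29384.


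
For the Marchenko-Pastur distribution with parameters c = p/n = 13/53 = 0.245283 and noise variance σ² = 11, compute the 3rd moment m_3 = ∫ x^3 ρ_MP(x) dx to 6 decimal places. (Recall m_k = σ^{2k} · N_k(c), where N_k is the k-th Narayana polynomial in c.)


E[X³] = σ⁶ (1 + 3c + c²) (third MP moment). With σ² = 11 (so σ⁶ = 1331) and c = 13/53 = 0.245283: E[X³] = 1331 · (1 + 3·0.245283 + (0.245283)²) = 1331 · 1.796013.

So E[X^3] = 2390.493058.


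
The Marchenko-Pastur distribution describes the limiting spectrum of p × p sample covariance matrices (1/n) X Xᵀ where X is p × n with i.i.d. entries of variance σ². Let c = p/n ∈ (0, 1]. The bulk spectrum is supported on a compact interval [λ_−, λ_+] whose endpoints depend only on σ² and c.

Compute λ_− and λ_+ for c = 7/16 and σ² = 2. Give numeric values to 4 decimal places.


c = 7/16 = 0.437500; √c = 0.661438.
λ_− = σ² (1 − √c)² = 2 · (1 − 0.661438)² = 2 · (0.338562)² = 0.229249.
λ_+ = σ² (1 + √c)² = 2 · (1 + 0.661438)² = 2 · (1.661438)² = 5.520751.

Rounded to 4 decimal places: λ_− ≈ 0.2292, λ_+ ≈ 5.5208.


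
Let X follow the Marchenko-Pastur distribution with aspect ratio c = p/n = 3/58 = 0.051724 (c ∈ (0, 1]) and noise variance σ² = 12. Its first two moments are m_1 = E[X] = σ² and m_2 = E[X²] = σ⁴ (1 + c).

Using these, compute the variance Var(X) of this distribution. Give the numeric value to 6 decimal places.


m_1 = E[X] = σ² = 12, so m_1² = 144.
m_2 = E[X²] = σ⁴ (1 + c) = 144 · (1 + 0.051724) = 144 · 1.051724 = 151.448276.
(Note m_2 − m_1² simplifies to c · σ⁴ = 0.051724 · 144.)

Var(X) = m_2 − m_1² = 151.448276 − 144 = 7.448276.


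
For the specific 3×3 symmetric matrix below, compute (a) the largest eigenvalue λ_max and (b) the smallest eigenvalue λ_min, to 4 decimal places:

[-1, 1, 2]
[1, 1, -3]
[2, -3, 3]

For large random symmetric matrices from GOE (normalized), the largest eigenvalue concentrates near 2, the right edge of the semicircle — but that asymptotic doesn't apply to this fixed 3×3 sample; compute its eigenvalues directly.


Since M is real symmetric, all three eigenvalues are real; they are the roots of det(λI − M) = λ³ − (tr M) λ² + s λ − det M, where s is the sum of the principal 2×2 minors.
tr M = -1 + 1 + 3 = 3.
s = ((-1)·1 − 1²) + ((-1)·3 − 2²) + (1·3 − (-3)²) = -2 + (-7) + (-6) = -15.
det M (expand along row 1) = (-1)·(-6) − 1·9 + 2·(-5) = -13.
Characteristic polynomial: λ³ − 3λ² − 15λ + 13 = 0.
Substitute λ = y + (tr M)/3 = y + 1.000000 to remove the quadratic term: y³ + p·y + q = 0 with p = s − (tr M)²/3 = -18.000000 and q = −2(tr M)³/27 + (tr M)·s/3 − det M = -4.000000.
Three real roots ⇒ use the trigonometric (Viète) form: r = 2√(−p/3) = 4.898979, φ = arccos(3q/(p·r)) = arccos(0.136083) = 1.434290 rad.
y_k = r·cos(φ/3 − 2πk/3) for k = 0, 1, 2 gives y = 4.349668, -0.222837, -4.126831.
λ_k = y_k + 1.000000 gives λ = 5.3497, 0.7772, -3.1268 (check: the sum is 3.0000 = tr M).

Hence λ_max = 5.3497 and λ_min = -3.1268.


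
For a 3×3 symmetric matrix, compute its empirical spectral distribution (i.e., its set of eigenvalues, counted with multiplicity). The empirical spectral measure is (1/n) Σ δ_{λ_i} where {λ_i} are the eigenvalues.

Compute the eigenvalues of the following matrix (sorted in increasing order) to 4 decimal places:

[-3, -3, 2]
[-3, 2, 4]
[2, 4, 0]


Since M is real symmetric, all three eigenvalues are real; they are the roots of det(λI − M) = λ³ − (tr M) λ² + s λ − det M, where s is the sum of the principal 2×2 minors.
tr M = -3 + 2 + 0 = -1.
s = ((-3)·2 − (-3)²) + ((-3)·0 − 2²) + (2·0 − 4²) = -15 + (-4) + (-16) = -35.
det M (expand along row 1) = (-3)·(-16) − (-3)·(-8) + 2·(-16) = -8.
Characteristic polynomial: λ³ + λ² − 35λ + 8 = 0.
Substitute λ = y + (tr M)/3 = y − 0.333333 to remove the quadratic term: y³ + p·y + q = 0 with p = s − (tr M)²/3 = -35.333333 and q = −2(tr M)³/27 + (tr M)·s/3 − det M = 19.740741.
Three real roots ⇒ use the trigonometric (Viète) form: r = 2√(−p/3) = 6.863753, φ = arccos(3q/(p·r)) = arccos(-0.244196) = 1.817487 rad.
y_k = r·cos(φ/3 − 2πk/3) for k = 0, 1, 2 gives y = 5.642214, 0.563772, -6.205985.
λ_k = y_k − 0.333333 gives λ = 5.3089, 0.2304, -6.5393 (check: the sum is -1.0000 = tr M).

Eigenvalues sorted in increasing order: [-6.5393, 0.2304, 5.3089].


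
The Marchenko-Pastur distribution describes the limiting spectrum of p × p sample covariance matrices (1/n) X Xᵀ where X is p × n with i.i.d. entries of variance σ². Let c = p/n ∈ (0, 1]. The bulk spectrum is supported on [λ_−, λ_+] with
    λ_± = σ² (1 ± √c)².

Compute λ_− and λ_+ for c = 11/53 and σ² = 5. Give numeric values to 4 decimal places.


c = 11/53 = 0.207547; √c = 0.455573.
λ_− = σ² (1 − √c)² = 5 · (1 − 0.455573)² = 5 · (0.544427)² = 1.482001.
λ_+ = σ² (1 + √c)² = 5 · (1 + 0.455573)² = 5 · (1.455573)² = 10.593470.

Rounded to 4 decimal places: λ_− ≈ 1.4820, λ_+ ≈ 10.5935.


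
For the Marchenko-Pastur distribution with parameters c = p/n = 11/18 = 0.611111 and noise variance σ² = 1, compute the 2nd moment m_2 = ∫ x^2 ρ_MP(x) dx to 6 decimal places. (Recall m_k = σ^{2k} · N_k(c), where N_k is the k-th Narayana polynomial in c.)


E[X²] = σ⁴ (1 + c) (second MP moment). With σ² = 1 (so σ⁴ = 1) and c = 11/18 = 0.611111: E[X²] = 1 · (1 + 0.611111) = 1 · 1.611111.

So E[X^2] = 1.611111.


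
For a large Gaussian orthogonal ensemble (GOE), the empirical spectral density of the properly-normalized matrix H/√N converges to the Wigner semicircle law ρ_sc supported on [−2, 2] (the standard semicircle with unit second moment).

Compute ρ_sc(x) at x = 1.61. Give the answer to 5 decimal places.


ρ_sc(x) = (1/(2π)) √(4 − x²). With x = 1.61:
  4 − x² = 4 − (1.61)² = 4 − 2.592100 = 1.407900.
  √(4 − x²) = 1.186550.
  1/(2π) = 0.159155.
  ρ_sc(1.61) = 0.159155 · 1.186550 = 0.188845.

Rounded to 5 decimal places: ρ_sc(1.61) ≈ 0.18885.


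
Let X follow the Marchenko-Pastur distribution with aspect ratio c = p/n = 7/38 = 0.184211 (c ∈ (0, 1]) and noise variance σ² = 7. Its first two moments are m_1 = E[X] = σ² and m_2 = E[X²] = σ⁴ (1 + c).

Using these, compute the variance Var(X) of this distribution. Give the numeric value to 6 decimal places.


m_1 = E[X] = σ² = 7, so m_1² = 49.
m_2 = E[X²] = σ⁴ (1 + c) = 49 · (1 + 0.184211) = 49 · 1.184211 = 58.026316.
(Note m_2 − m_1² simplifies to c · σ⁴ = 0.184211 · 49.)

Var(X) = m_2 − m_1² = 58.026316 − 49 = 9.026316.


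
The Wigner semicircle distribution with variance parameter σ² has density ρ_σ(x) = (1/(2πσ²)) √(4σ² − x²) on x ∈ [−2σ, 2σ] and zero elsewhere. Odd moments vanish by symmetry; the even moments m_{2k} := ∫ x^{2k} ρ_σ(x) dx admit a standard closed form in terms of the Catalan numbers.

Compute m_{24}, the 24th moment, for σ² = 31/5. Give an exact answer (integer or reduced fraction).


By the scaled semicircle moment identity, m_{2k} = σ^{2k} · C_k with k = 12.
C_12 = (1/(k+1)) · C(2k, k) = (1/13) · C(24, 12) = (1/13) · 2704156 = 208012.
σ^{2k} = (σ²)^k = (31/5)^12 = 787662783788549761/244140625.

Therefore m_{24} = σ^{24} · C_12 = (787662783788549761/244140625) · 208012 = 163843310981423812885132/244140625.


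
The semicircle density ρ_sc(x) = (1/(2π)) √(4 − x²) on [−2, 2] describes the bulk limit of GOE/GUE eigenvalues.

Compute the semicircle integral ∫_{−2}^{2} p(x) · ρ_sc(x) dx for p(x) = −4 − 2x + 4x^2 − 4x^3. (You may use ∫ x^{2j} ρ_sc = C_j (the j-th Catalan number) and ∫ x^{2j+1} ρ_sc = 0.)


Write p(x) = Σ a_i x^i, split into monomials and integrate each against ρ_sc separately.
Using ∫ x^{2j} ρ_sc = C_j = (1/(j+1)) C(2j, j) (Catalan numbers) and ∫ x^{2j+1} ρ_sc = 0 (odd monomials vanish by symmetry):
  i = 0 (even): a_0 · C_{0} = -4 · 1 = -4
  i = 1 (odd): ∫ x^1 ρ_sc = 0 (vanishes)
  i = 2 (even): a_2 · C_{1} = 4 · 1 = 4
  i = 3 (odd): ∫ x^3 ρ_sc = 0 (vanishes)

Summing the contributions: ∫_{−2}^{2} p(x) ρ_sc(x) dx = (-4) + 4 = 0.


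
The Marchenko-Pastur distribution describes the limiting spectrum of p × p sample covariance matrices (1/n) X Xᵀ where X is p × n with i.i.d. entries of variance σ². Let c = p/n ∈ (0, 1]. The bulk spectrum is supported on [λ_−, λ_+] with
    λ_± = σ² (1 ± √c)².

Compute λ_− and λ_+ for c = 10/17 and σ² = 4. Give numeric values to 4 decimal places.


c = 10/17 = 0.588235; √c = 0.766965.
λ_− = σ² (1 − √c)² = 4 · (1 − 0.766965)² = 4 · (0.233035)² = 0.217221.
λ_+ = σ² (1 + √c)² = 4 · (1 + 0.766965)² = 4 · (1.766965)² = 12.488661.

Rounded to 4 decimal places: λ_− ≈ 0.2172, λ_+ ≈ 12.4887.


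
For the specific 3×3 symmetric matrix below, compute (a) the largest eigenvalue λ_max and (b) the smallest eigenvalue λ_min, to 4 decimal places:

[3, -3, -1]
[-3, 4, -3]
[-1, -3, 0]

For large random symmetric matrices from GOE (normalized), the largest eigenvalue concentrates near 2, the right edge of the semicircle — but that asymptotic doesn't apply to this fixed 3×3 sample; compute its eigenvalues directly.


Since M is real symmetric, all three eigenvalues are real; they are the roots of det(λI − M) = λ³ − (tr M) λ² + s λ − det M, where s is the sum of the principal 2×2 minors.
tr M = 3 + 4 + 0 = 7.
s = (3·4 − (-3)²) + (3·0 − (-1)²) + (4·0 − (-3)²) = 3 + (-1) + (-9) = -7.
det M (expand along row 1) = 3·(-9) − (-3)·(-3) + (-1)·13 = -49.
Characteristic polynomial: λ³ − 7λ² − 7λ + 49 = 0.
Substitute λ = y + (tr M)/3 = y + 2.333333 to remove the quadratic term: y³ + p·y + q = 0 with p = s − (tr M)²/3 = -23.333333 and q = −2(tr M)³/27 + (tr M)·s/3 − det M = 7.259259.
Three real roots ⇒ use the trigonometric (Viète) form: r = 2√(−p/3) = 5.577734, φ = arccos(3q/(p·r)) = arccos(-0.167332) = 1.738919 rad.
y_k = r·cos(φ/3 − 2πk/3) for k = 0, 1, 2 gives y = 4.666667, 0.312418, -4.979085.
λ_k = y_k + 2.333333 gives λ = 7.0000, 2.6458, -2.6458 (check: the sum is 7.0000 = tr M).

Hence λ_max = 7.0000 and λ_min = -2.6458.


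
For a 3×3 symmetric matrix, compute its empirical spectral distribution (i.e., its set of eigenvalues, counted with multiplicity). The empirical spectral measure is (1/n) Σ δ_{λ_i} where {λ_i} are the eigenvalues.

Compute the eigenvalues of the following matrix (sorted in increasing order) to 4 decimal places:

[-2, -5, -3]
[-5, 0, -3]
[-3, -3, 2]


Since M is real symmetric, all three eigenvalues are real; they are the roots of det(λI − M) = λ³ − (tr M) λ² + s λ − det M, where s is the sum of the principal 2×2 minors.
tr M = -2 + 0 + 2 = 0.
s = ((-2)·0 − (-5)²) + ((-2)·2 − (-3)²) + (0·2 − (-3)²) = -25 + (-13) + (-9) = -47.
det M (expand along row 1) = (-2)·(-9) − (-5)·(-19) + (-3)·15 = -122.
Characteristic polynomial: λ³ − 47λ + 122 = 0.
Substitute λ = y + (tr M)/3 = y + 0.000000 to remove the quadratic term: y³ + p·y + q = 0 with p = s − (tr M)²/3 = -47.000000 and q = −2(tr M)³/27 + (tr M)·s/3 − det M = 122.000000.
Three real roots ⇒ use the trigonometric (Viète) form: r = 2√(−p/3) = 7.916228, φ = arccos(3q/(p·r)) = arccos(-0.983705) = 2.960820 rad.
y_k = r·cos(φ/3 − 2πk/3) for k = 0, 1, 2 gives y = 4.363785, 3.538076, -7.901861.
λ_k = y_k + 0.000000 gives λ = 4.3638, 3.5381, -7.9019 (check: the sum is 0.0000 = tr M).

Eigenvalues sorted in increasing order: [-7.9019, 3.5381, 4.3638].


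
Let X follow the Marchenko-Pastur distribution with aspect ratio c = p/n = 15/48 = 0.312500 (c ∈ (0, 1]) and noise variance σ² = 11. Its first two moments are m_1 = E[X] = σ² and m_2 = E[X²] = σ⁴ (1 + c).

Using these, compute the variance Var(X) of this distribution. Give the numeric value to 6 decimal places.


m_1 = E[X] = σ² = 11, so m_1² = 121.
m_2 = E[X²] = σ⁴ (1 + c) = 121 · (1 + 0.312500) = 121 · 1.312500 = 158.812500.
(Note m_2 − m_1² simplifies to c · σ⁴ = 0.312500 · 121.)

Var(X) = m_2 − m_1² = 158.812500 − 121 = 37.812500.


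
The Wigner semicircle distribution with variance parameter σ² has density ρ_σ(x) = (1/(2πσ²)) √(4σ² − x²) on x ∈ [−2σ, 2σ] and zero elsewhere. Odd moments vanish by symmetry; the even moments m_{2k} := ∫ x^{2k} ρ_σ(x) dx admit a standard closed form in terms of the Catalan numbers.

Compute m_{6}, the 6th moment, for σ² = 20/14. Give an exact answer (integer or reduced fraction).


By the scaled semicircle moment identity, m_{2k} = σ^{2k} · C_k with k = 3.
C_3 = (1/(k+1)) · C(2k, k) = (1/4) · C(6, 3) = (1/4) · 20 = 5.
σ^{2k} = (σ²)^k = (20/14)^3 = 1000/343.

Therefore m_{6} = σ^{6} · C_3 = (1000/343) · 5 = 5000/343.


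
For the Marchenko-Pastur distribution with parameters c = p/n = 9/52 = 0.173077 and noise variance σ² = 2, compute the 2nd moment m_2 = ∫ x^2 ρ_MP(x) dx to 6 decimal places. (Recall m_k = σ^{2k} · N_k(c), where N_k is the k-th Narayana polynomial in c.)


E[X²] = σ⁴ (1 + c) (second MP moment). With σ² = 2 (so σ⁴ = 4) and c = 9/52 = 0.173077: E[X²] = 4 · (1 + 0.173077) = 4 · 1.173077.

So E[X^2] = 4.692308.


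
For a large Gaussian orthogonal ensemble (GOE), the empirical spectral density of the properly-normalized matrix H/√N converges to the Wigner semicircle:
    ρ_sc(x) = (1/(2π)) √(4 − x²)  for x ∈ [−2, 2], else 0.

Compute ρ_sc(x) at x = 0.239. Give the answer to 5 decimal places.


ρ_sc(x) = (1/(2π)) √(4 − x²). With x = 0.239:
  4 − x² = 4 − (0.239)² = 4 − 0.057121 = 3.942879.
  √(4 − x²) = 1.985668.
  1/(2π) = 0.159155.
  ρ_sc(0.239) = 0.159155 · 1.985668 = 0.316029.

Rounded to 5 decimal places: ρ_sc(0.239) ≈ 0.31603.


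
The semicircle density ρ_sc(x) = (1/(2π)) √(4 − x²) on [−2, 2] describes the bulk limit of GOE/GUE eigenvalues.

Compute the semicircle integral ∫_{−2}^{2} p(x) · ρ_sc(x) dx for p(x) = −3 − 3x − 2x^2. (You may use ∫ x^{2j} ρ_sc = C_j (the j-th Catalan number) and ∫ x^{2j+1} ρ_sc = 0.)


Write p(x) = Σ a_i x^i, split into monomials and integrate each against ρ_sc separately.
Using ∫ x^{2j} ρ_sc = C_j = (1/(j+1)) C(2j, j) (Catalan numbers) and ∫ x^{2j+1} ρ_sc = 0 (odd monomials vanish by symmetry):
  i = 0 (even): a_0 · C_{0} = -3 · 1 = -3
  i = 1 (odd): ∫ x^1 ρ_sc = 0 (vanishes)
  i = 2 (even): a_2 · C_{1} = -2 · 1 = -2

Summing the contributions: ∫_{−2}^{2} p(x) ρ_sc(x) dx = (-3) + (-2) = -5.


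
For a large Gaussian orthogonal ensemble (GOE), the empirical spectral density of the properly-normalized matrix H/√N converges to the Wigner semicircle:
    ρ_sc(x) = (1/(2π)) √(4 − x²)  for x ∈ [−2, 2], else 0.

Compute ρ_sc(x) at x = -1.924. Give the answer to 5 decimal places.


ρ_sc(x) = (1/(2π)) √(4 − x²). With x = -1.924:
  4 − x² = 4 − (-1.924)² = 4 − 3.701776 = 0.298224.
  √(4 − x²) = 0.546099.
  1/(2π) = 0.159155.
  ρ_sc(-1.924) = 0.159155 · 0.546099 = 0.086914.

Rounded to 5 decimal places: ρ_sc(-1.924) ≈ 0.08691.


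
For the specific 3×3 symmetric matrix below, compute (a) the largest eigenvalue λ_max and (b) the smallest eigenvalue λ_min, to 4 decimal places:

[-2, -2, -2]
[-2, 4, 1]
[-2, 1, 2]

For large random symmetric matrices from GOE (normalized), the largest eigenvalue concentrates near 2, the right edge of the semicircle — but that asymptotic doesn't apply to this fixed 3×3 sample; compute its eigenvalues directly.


Since M is real symmetric, all three eigenvalues are real; they are the roots of det(λI − M) = λ³ − (tr M) λ² + s λ − det M, where s is the sum of the principal 2×2 minors.
tr M = -2 + 4 + 2 = 4.
s = ((-2)·4 − (-2)²) + ((-2)·2 − (-2)²) + (4·2 − 1²) = -12 + (-8) + 7 = -13.
det M (expand along row 1) = (-2)·7 − (-2)·(-2) + (-2)·6 = -30.
Characteristic polynomial: λ³ − 4λ² − 13λ + 30 = 0.
Substitute λ = y + (tr M)/3 = y + 1.333333 to remove the quadratic term: y³ + p·y + q = 0 with p = s − (tr M)²/3 = -18.333333 and q = −2(tr M)³/27 + (tr M)·s/3 − det M = 7.925926.
Three real roots ⇒ use the trigonometric (Viète) form: r = 2√(−p/3) = 4.944132, φ = arccos(3q/(p·r)) = arccos(-0.262325) = 1.836227 rad.
y_k = r·cos(φ/3 − 2πk/3) for k = 0, 1, 2 gives y = 4.046560, 0.436871, -4.483432.
λ_k = y_k + 1.333333 gives λ = 5.3799, 1.7702, -3.1501 (check: the sum is 4.0000 = tr M).

Hence λ_max = 5.3799 and λ_min = -3.1501.


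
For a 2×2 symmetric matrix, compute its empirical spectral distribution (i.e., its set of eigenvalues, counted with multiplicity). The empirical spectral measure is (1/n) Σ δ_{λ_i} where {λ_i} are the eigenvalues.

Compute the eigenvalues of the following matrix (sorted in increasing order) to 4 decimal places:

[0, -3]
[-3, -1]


Since M is real symmetric, both eigenvalues are real; they are the roots of det(λI − M) = λ² − (tr M) λ + det M.
tr M = 0 + (-1) = -1.
det M = 0·(-1) − (-3)² = 0 − 9 = -9.
Characteristic polynomial: λ² + λ − 9 = 0.
Discriminant Δ = (tr M)² − 4·det M = 1 − (-36) = 37; √Δ = 6.082763.
λ = (tr M ± √Δ)/2 = (-1 ± 6.082763)/2, giving (tr M − √Δ)/2 = -3.5414 and (tr M + √Δ)/2 = 2.5414.

Eigenvalues sorted in increasing order: [-3.5414, 2.5414].


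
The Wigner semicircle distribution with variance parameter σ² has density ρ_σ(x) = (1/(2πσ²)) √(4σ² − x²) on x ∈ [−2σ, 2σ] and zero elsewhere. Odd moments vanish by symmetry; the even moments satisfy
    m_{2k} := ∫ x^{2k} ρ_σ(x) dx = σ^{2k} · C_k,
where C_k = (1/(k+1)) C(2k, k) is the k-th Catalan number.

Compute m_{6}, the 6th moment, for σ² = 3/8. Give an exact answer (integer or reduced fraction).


By the scaled semicircle moment identity, m_{2k} = σ^{2k} · C_k with k = 3.
C_3 = (1/(k+1)) · C(2k, k) = (1/4) · C(6, 3) = (1/4) · 20 = 5.
σ^{2k} = (σ²)^k = (3/8)^3 = 27/512.

Therefore m_{6} = σ^{6} · C_3 = (27/512) · 5 = 135/512.


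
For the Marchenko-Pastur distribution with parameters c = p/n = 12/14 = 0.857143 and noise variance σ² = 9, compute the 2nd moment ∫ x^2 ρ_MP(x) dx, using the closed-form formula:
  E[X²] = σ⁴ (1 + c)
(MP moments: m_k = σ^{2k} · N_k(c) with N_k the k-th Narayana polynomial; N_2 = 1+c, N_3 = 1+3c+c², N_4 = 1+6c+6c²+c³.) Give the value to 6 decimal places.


E[X²] = σ⁴ (1 + c) (second MP moment). With σ² = 9 (so σ⁴ = 81) and c = 12/14 = 0.857143: E[X²] = 81 · (1 + 0.857143) = 81 · 1.857143.

So E[X^2] = 150.428571.


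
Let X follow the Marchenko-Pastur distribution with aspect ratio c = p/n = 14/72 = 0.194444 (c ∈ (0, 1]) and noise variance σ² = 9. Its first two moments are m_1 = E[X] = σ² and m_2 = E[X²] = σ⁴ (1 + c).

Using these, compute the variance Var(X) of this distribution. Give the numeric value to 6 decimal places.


m_1 = E[X] = σ² = 9, so m_1² = 81.
m_2 = E[X²] = σ⁴ (1 + c) = 81 · (1 + 0.194444) = 81 · 1.194444 = 96.750000.
(Note m_2 − m_1² simplifies to c · σ⁴ = 0.194444 · 81.)

Var(X) = m_2 − m_1² = 96.750000 − 81 = 15.750000.


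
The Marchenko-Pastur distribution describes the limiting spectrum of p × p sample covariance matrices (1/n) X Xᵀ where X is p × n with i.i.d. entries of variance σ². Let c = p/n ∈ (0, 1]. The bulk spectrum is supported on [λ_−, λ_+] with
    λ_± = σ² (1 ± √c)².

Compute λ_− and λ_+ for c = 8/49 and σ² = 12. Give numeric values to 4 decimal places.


c = 8/49 = 0.163265; √c = 0.404061.
λ_− = σ² (1 − √c)² = 12 · (1 − 0.404061)² = 12 · (0.595939)² = 4.261719.
λ_+ = σ² (1 + √c)² = 12 · (1 + 0.404061)² = 12 · (1.404061)² = 23.656648.

Rounded to 4 decimal places: λ_− ≈ 4.2617, λ_+ ≈ 23.6566.


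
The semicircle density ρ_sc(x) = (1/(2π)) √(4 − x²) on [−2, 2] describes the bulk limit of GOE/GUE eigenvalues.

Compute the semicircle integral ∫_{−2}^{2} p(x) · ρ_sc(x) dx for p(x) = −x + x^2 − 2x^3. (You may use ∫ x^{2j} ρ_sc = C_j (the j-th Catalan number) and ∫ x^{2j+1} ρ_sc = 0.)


Write p(x) = Σ a_i x^i, split into monomials and integrate each against ρ_sc separately.
Using ∫ x^{2j} ρ_sc = C_j = (1/(j+1)) C(2j, j) (Catalan numbers) and ∫ x^{2j+1} ρ_sc = 0 (odd monomials vanish by symmetry):
  i = 1 (odd): ∫ x^1 ρ_sc = 0 (vanishes)
  i = 2 (even): a_2 · C_{1} = 1 · 1 = 1
  i = 3 (odd): ∫ x^3 ρ_sc = 0 (vanishes)

Summing the contributions: ∫_{−2}^{2} p(x) ρ_sc(x) dx = 1.


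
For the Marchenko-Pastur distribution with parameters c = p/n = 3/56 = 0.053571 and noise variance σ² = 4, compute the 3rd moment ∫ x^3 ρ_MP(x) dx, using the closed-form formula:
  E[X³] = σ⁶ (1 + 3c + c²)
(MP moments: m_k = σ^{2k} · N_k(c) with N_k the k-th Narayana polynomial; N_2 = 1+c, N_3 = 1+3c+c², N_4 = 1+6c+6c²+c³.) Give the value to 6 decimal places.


E[X³] = σ⁶ (1 + 3c + c²) (third MP moment). With σ² = 4 (so σ⁶ = 64) and c = 3/56 = 0.053571: E[X³] = 64 · (1 + 3·0.053571 + (0.053571)²) = 64 · 1.163584.

So E[X^3] = 74.469388.


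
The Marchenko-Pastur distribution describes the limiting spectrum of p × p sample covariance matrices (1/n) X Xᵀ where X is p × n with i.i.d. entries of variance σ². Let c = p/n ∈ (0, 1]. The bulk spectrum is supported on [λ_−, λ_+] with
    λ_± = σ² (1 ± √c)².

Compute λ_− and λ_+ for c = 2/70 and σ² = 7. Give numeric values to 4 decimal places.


c = 2/70 = 0.028571; √c = 0.169031.
λ_− = σ² (1 − √c)² = 7 · (1 − 0.169031)² = 7 · (0.830969)² = 4.833568.
λ_+ = σ² (1 + √c)² = 7 · (1 + 0.169031)² = 7 · (1.169031)² = 9.566432.

Rounded to 4 decimal places: λ_− ≈ 4.8336, λ_+ ≈ 9.5664.


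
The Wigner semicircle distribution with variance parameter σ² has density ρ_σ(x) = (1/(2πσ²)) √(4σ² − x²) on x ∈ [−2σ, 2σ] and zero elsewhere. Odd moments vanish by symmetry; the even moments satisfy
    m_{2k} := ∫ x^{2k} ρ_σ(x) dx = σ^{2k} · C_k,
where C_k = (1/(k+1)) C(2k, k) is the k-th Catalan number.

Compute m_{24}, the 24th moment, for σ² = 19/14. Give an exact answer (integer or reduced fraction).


By the scaled semicircle moment identity, m_{2k} = σ^{2k} · C_k with k = 12.
C_12 = (1/(k+1)) · C(2k, k) = (1/13) · C(24, 12) = (1/13) · 2704156 = 208012.
σ^{2k} = (σ²)^k = (19/14)^12 = 2213314919066161/56693912375296.

Therefore m_{24} = σ^{24} · C_12 = (2213314919066161/56693912375296) · 208012 = 16442716533742510069/2024782584832.


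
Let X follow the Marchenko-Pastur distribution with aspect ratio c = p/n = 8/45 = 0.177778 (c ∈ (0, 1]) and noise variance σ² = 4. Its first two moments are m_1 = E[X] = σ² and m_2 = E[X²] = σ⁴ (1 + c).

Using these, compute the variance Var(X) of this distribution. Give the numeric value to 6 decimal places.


m_1 = E[X] = σ² = 4, so m_1² = 16.
m_2 = E[X²] = σ⁴ (1 + c) = 16 · (1 + 0.177778) = 16 · 1.177778 = 18.844444.
(Note m_2 − m_1² simplifies to c · σ⁴ = 0.177778 · 16.)

Var(X) = m_2 − m_1² = 18.844444 − 16 = 2.844444.


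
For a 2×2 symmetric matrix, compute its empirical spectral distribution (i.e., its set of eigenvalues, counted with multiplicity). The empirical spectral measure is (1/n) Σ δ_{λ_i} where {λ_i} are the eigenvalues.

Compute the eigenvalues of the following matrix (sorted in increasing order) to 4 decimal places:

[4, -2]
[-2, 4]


Since M is real symmetric, both eigenvalues are real; they are the roots of det(λI − M) = λ² − (tr M) λ + det M.
tr M = 4 + 4 = 8.
det M = 4·4 − (-2)² = 16 − 4 = 12.
Characteristic polynomial: λ² − 8λ + 12 = 0.
Discriminant Δ = (tr M)² − 4·det M = 64 − 48 = 16; √Δ = 4.000000.
λ = (tr M ± √Δ)/2 = (8 ± 4.000000)/2, giving (tr M − √Δ)/2 = 2.0000 and (tr M + √Δ)/2 = 6.0000.

Eigenvalues sorted in increasing order: [2.0000, 6.0000].


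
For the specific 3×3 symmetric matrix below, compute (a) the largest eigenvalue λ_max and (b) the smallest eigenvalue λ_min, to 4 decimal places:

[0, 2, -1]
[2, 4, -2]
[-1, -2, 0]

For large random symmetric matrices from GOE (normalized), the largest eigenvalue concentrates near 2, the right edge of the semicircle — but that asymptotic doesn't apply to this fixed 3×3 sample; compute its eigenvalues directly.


Since M is real symmetric, all three eigenvalues are real; they are the roots of det(λI − M) = λ³ − (tr M) λ² + s λ − det M, where s is the sum of the principal 2×2 minors.
tr M = 0 + 4 + 0 = 4.
s = (0·4 − 2²) + (0·0 − (-1)²) + (4·0 − (-2)²) = -4 + (-1) + (-4) = -9.
det M (expand along row 1) = 0·(-4) − 2·(-2) + (-1)·0 = 4.
Characteristic polynomial: λ³ − 4λ² − 9λ − 4 = 0.
Substitute λ = y + (tr M)/3 = y + 1.333333 to remove the quadratic term: y³ + p·y + q = 0 with p = s − (tr M)²/3 = -14.333333 and q = −2(tr M)³/27 + (tr M)·s/3 − det M = -20.740741.
Three real roots ⇒ use the trigonometric (Viète) form: r = 2√(−p/3) = 4.371626, φ = arccos(3q/(p·r)) = arccos(0.993014) = 0.118273 rad.
y_k = r·cos(φ/3 − 2πk/3) for k = 0, 1, 2 gives y = 4.368229, -2.034895, -2.333333.
λ_k = y_k + 1.333333 gives λ = 5.7016, -0.7016, -1.0000 (check: the sum is 4.0000 = tr M).

Hence λ_max = 5.7016 and λ_min = -1.0000.


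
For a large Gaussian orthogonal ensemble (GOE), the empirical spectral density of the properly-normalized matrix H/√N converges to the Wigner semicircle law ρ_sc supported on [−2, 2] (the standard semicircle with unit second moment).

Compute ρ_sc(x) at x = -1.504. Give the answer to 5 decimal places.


ρ_sc(x) = (1/(2π)) √(4 − x²). With x = -1.504:
  4 − x² = 4 − (-1.504)² = 4 − 2.262016 = 1.737984.
  √(4 − x²) = 1.318326.
  1/(2π) = 0.159155.
  ρ_sc(-1.504) = 0.159155 · 1.318326 = 0.209818.

Rounded to 5 decimal places: ρ_sc(-1.504) ≈ 0.20982.


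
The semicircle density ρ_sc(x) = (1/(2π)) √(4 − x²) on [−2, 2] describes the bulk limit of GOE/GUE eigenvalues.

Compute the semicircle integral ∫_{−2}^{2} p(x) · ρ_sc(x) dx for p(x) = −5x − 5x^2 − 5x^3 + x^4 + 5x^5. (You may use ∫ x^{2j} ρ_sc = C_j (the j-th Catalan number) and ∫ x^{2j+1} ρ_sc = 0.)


Write p(x) = Σ a_i x^i, split into monomials and integrate each against ρ_sc separately.
Using ∫ x^{2j} ρ_sc = C_j = (1/(j+1)) C(2j, j) (Catalan numbers) and ∫ x^{2j+1} ρ_sc = 0 (odd monomials vanish by symmetry):
  i = 1 (odd): ∫ x^1 ρ_sc = 0 (vanishes)
  i = 2 (even): a_2 · C_{1} = -5 · 1 = -5
  i = 3 (odd): ∫ x^3 ρ_sc = 0 (vanishes)
  i = 4 (even): a_4 · C_{2} = 1 · 2 = 2
  i = 5 (odd): ∫ x^5 ρ_sc = 0 (vanishes)

Summing the contributions: ∫_{−2}^{2} p(x) ρ_sc(x) dx = (-5) + 2 = -3.


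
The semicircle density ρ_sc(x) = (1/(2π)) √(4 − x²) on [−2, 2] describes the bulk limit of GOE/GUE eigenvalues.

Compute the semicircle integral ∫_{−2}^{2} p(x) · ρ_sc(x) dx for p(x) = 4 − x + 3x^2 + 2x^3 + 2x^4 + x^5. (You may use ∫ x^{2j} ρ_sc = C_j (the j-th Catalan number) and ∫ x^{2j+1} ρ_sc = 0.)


Write p(x) = Σ a_i x^i, split into monomials and integrate each against ρ_sc separately.
Using ∫ x^{2j} ρ_sc = C_j = (1/(j+1)) C(2j, j) (Catalan numbers) and ∫ x^{2j+1} ρ_sc = 0 (odd monomials vanish by symmetry):
  i = 0 (even): a_0 · C_{0} = 4 · 1 = 4
  i = 1 (odd): ∫ x^1 ρ_sc = 0 (vanishes)
  i = 2 (even): a_2 · C_{1} = 3 · 1 = 3
  i = 3 (odd): ∫ x^3 ρ_sc = 0 (vanishes)
  i = 4 (even): a_4 · C_{2} = 2 · 2 = 4
  i = 5 (odd): ∫ x^5 ρ_sc = 0 (vanishes)

Summing the contributions: ∫_{−2}^{2} p(x) ρ_sc(x) dx = 4 + 3 + 4 = 11.


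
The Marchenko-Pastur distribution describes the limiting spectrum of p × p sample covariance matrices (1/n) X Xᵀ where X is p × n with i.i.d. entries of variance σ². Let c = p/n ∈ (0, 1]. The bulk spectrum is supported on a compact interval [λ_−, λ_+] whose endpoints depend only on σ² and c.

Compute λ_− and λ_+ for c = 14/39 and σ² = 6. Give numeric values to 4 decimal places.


c = 14/39 = 0.358974; √c = 0.599145.
λ_− = σ² (1 − √c)² = 6 · (1 − 0.599145)² = 6 · (0.400855)² = 0.964110.
λ_+ = σ² (1 + √c)² = 6 · (1 + 0.599145)² = 6 · (1.599145)² = 15.343582.

Rounded to 4 decimal places: λ_− ≈ 0.9641, λ_+ ≈ 15.3436.


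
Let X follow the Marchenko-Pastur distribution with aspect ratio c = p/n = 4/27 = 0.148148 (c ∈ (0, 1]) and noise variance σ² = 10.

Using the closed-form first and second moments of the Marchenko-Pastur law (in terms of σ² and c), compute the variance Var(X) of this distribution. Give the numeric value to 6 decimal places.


Recall the MP moments m_1 = E[X] = σ² and m_2 = E[X²] = σ⁴ (1 + c).
m_1 = E[X] = σ² = 10, so m_1² = 100.
m_2 = E[X²] = σ⁴ (1 + c) = 100 · (1 + 0.148148) = 100 · 1.148148 = 114.814815.
(Note m_2 − m_1² simplifies to c · σ⁴ = 0.148148 · 100.)

Var(X) = m_2 − m_1² = 114.814815 − 100 = 14.814815.


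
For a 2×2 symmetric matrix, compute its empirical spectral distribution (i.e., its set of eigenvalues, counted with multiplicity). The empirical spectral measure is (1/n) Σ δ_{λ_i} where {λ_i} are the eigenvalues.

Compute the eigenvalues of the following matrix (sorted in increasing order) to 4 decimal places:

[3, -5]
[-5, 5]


Since M is real symmetric, both eigenvalues are real; they are the roots of det(λI − M) = λ² − (tr M) λ + det M.
tr M = 3 + 5 = 8.
det M = 3·5 − (-5)² = 15 − 25 = -10.
Characteristic polynomial: λ² − 8λ − 10 = 0.
Discriminant Δ = (tr M)² − 4·det M = 64 − (-40) = 104; √Δ = 10.198039.
λ = (tr M ± √Δ)/2 = (8 ± 10.198039)/2, giving (tr M − √Δ)/2 = -1.0990 and (tr M + √Δ)/2 = 9.0990.

Eigenvalues sorted in increasing order: [-1.0990, 9.0990].


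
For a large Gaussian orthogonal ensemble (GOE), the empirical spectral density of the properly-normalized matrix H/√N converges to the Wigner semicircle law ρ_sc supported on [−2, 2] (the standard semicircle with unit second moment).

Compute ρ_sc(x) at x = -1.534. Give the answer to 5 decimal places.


ρ_sc(x) = (1/(2π)) √(4 − x²). With x = -1.534:
  4 − x² = 4 − (-1.534)² = 4 − 2.353156 = 1.646844.
  √(4 − x²) = 1.283294.
  1/(2π) = 0.159155.
  ρ_sc(-1.534) = 0.159155 · 1.283294 = 0.204243.

Rounded to 5 decimal places: ρ_sc(-1.534) ≈ 0.20424.


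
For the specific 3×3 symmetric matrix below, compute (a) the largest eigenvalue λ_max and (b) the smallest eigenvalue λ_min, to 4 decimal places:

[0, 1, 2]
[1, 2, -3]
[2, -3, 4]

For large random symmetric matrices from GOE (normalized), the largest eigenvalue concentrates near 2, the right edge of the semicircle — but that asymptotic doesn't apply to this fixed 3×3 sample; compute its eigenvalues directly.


Since M is real symmetric, all three eigenvalues are real; they are the roots of det(λI − M) = λ³ − (tr M) λ² + s λ − det M, where s is the sum of the principal 2×2 minors.
tr M = 0 + 2 + 4 = 6.
s = (0·2 − 1²) + (0·4 − 2²) + (2·4 − (-3)²) = -1 + (-4) + (-1) = -6.
det M (expand along row 1) = 0·(-1) − 1·10 + 2·(-7) = -24.
Characteristic polynomial: λ³ − 6λ² − 6λ + 24 = 0.
Substitute λ = y + (tr M)/3 = y + 2.000000 to remove the quadratic term: y³ + p·y + q = 0 with p = s − (tr M)²/3 = -18.000000 and q = −2(tr M)³/27 + (tr M)·s/3 − det M = -4.000000.
Three real roots ⇒ use the trigonometric (Viète) form: r = 2√(−p/3) = 4.898979, φ = arccos(3q/(p·r)) = arccos(0.136083) = 1.434290 rad.
y_k = r·cos(φ/3 − 2πk/3) for k = 0, 1, 2 gives y = 4.349668, -0.222837, -4.126831.
λ_k = y_k + 2.000000 gives λ = 6.3497, 1.7772, -2.1268 (check: the sum is 6.0000 = tr M).

Hence λ_max = 6.3497 and λ_min = -2.1268.


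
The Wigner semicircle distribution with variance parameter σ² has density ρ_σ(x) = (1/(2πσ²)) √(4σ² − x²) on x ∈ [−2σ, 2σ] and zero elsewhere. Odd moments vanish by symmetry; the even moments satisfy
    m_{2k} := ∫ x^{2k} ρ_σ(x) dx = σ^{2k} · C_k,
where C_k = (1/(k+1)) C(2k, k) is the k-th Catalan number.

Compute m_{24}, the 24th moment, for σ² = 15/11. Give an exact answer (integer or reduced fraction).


By the scaled semicircle moment identity, m_{2k} = σ^{2k} · C_k with k = 12.
C_12 = (1/(k+1)) · C(2k, k) = (1/13) · C(24, 12) = (1/13) · 2704156 = 208012.
σ^{2k} = (σ²)^k = (15/11)^12 = 129746337890625/3138428376721.

Therefore m_{24} = σ^{24} · C_12 = (129746337890625/3138428376721) · 208012 = 26988795237304687500/3138428376721.


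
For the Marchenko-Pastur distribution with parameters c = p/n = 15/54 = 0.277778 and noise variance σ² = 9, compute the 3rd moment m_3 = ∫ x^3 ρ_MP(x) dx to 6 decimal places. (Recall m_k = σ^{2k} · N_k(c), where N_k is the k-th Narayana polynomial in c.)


E[X³] = σ⁶ (1 + 3c + c²) (third MP moment). With σ² = 9 (so σ⁶ = 729) and c = 15/54 = 0.277778: E[X³] = 729 · (1 + 3·0.277778 + (0.277778)²) = 729 · 1.910494.

So E[X^3] = 1392.750000.


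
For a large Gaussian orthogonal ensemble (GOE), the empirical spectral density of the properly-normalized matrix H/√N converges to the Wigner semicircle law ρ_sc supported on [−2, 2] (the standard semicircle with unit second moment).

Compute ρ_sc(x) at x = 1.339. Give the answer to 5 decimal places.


ρ_sc(x) = (1/(2π)) √(4 − x²). With x = 1.339:
  4 − x² = 4 − (1.339)² = 4 − 1.792921 = 2.207079.
  √(4 − x²) = 1.485624.
  1/(2π) = 0.159155.
  ρ_sc(1.339) = 0.159155 · 1.485624 = 0.236444.

Rounded to 5 decimal places: ρ_sc(1.339) ≈ 0.23644.


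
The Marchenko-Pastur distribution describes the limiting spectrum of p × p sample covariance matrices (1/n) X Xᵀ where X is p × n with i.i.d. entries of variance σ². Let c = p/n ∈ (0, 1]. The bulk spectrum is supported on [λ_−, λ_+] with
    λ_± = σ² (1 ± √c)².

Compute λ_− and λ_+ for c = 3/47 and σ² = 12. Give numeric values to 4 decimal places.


c = 3/47 = 0.063830; √c = 0.252646.
λ_− = σ² (1 − √c)² = 12 · (1 − 0.252646)² = 12 · (0.747354)² = 6.702464.
λ_+ = σ² (1 + √c)² = 12 · (1 + 0.252646)² = 12 · (1.252646)² = 18.829451.

Rounded to 4 decimal places: λ_− ≈ 6.7025, λ_+ ≈ 18.8295.
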